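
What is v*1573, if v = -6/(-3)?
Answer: 3146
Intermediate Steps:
v = 2 (v = -6*(-⅓) = 2)
v*1573 = 2*1573 = 3146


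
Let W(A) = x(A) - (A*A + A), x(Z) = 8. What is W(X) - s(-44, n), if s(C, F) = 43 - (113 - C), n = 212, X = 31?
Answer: -870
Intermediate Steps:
W(A) = 8 - A - A² (W(A) = 8 - (A*A + A) = 8 - (A² + A) = 8 - (A + A²) = 8 + (-A - A²) = 8 - A - A²)
s(C, F) = -70 + C (s(C, F) = 43 + (-113 + C) = -70 + C)
W(X) - s(-44, n) = (8 - 1*31 - 1*31²) - (-70 - 44) = (8 - 31 - 1*961) - 1*(-114) = (8 - 31 - 961) + 114 = -984 + 114 = -870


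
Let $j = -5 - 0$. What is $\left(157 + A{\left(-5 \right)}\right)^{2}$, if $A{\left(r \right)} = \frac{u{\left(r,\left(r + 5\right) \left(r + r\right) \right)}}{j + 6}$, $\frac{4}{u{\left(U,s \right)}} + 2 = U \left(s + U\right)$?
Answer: $\frac{13068225}{529} \approx 24704.0$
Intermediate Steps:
$j = -5$ ($j = -5 + 0 = -5$)
$u{\left(U,s \right)} = \frac{4}{-2 + U \left(U + s\right)}$ ($u{\left(U,s \right)} = \frac{4}{-2 + U \left(s + U\right)} = \frac{4}{-2 + U \left(U + s\right)}$)
$A{\left(r \right)} = \frac{4}{-2 + r^{2} + 2 r^{2} \left(5 + r\right)}$ ($A{\left(r \right)} = \frac{4 \frac{1}{-2 + r^{2} + r \left(r + 5\right) \left(r + r\right)}}{-5 + 6} = \frac{4 \frac{1}{-2 + r^{2} + r \left(5 + r\right) 2 r}}{1} = 1 \frac{4}{-2 + r^{2} + r 2 r \left(5 + r\right)} = 1 \frac{4}{-2 + r^{2} + 2 r^{2} \left(5 + r\right)} = \frac{4}{-2 + r^{2} + 2 r^{2} \left(5 + r\right)}$)
$\left(157 + A{\left(-5 \right)}\right)^{2} = \left(157 + \frac{4}{-2 + 2 \left(-5\right)^{3} + 11 \left(-5\right)^{2}}\right)^{2} = \left(157 + \frac{4}{-2 + 2 \left(-125\right) + 11 \cdot 25}\right)^{2} = \left(157 + \frac{4}{-2 - 250 + 275}\right)^{2} = \left(157 + \frac{4}{23}\right)^{2} = \left(\frac{3615}{23}\right)^{2} = \frac{13068225}{529}$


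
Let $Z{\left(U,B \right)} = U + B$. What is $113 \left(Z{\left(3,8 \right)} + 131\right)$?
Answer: $16046$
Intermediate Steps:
$Z{\left(U,B \right)} = B + U$
$113 \left(Z{\left(3,8 \right)} + 131\right) = 113 \left(\left(8 + 3\right) + 131\right) = 113 \left(11 + 131\right) = 113 \cdot 142 = 16046$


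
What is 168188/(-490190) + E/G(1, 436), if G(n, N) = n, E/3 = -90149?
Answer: -66285291559/245095 ≈ -2.7045e+5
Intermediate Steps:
E = -270447 (E = 3*(-90149) = -270447)
168188/(-490190) + E/G(1, 436) = 168188/(-490190) - 270447/1 = 168188*(-1/490190) - 270447*1 = -84094/245095 - 270447 = -66285291559/245095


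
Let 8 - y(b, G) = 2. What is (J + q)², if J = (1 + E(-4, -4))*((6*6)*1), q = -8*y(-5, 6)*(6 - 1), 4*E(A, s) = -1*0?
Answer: 41616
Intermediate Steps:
y(b, G) = 6 (y(b, G) = 8 - 1*2 = 8 - 2 = 6)
E(A, s) = 0 (E(A, s) = (-1*0)/4 = (¼)*0 = 0)
q = -240 (q = -48*(6 - 1) = -48*5 = -8*30 = -240)
J = 36 (J = (1 + 0)*((6*6)*1) = 1*(36*1) = 1*36 = 36)
(J + q)² = (36 - 240)² = (-204)² = 41616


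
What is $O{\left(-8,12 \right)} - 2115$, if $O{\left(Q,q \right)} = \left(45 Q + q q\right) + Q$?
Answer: $-2339$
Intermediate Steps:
$O{\left(Q,q \right)} = q^{2} + 46 Q$ ($O{\left(Q,q \right)} = \left(45 Q + q^{2}\right) + Q = \left(q^{2} + 45 Q\right) + Q = q^{2} + 46 Q$)
$O{\left(-8,12 \right)} - 2115 = \left(12^{2} + 46 \left(-8\right)\right) - 2115 = \left(144 - 368\right) - 2115 = -224 - 2115 = -2339$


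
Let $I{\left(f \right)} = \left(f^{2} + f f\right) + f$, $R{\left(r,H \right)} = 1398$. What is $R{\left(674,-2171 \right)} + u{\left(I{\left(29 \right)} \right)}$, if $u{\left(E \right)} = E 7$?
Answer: $13375$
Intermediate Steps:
$I{\left(f \right)} = f + 2 f^{2}$ ($I{\left(f \right)} = \left(f^{2} + f^{2}\right) + f = 2 f^{2} + f = f + 2 f^{2}$)
$u{\left(E \right)} = 7 E$
$R{\left(674,-2171 \right)} + u{\left(I{\left(29 \right)} \right)} = 1398 + 7 \cdot 29 \left(1 + 2 \cdot 29\right) = 1398 + 7 \cdot 29 \left(1 + 58\right) = 1398 + 7 \cdot 29 \cdot 59 = 1398 + 7 \cdot 1711 = 1398 + 11977 = 13375$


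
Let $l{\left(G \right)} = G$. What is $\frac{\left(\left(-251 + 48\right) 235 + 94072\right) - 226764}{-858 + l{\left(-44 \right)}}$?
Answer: $\frac{180397}{902} \approx 200.0$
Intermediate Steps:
$\frac{\left(\left(-251 + 48\right) 235 + 94072\right) - 226764}{-858 + l{\left(-44 \right)}} = \frac{\left(\left(-251 + 48\right) 235 + 94072\right) - 226764}{-858 - 44} = \frac{\left(\left(-203\right) 235 + 94072\right) - 226764}{-902} = \left(\left(-47705 + 94072\right) - 226764\right) \left(- \frac{1}{902}\right) = \left(46367 - 226764\right) \left(- \frac{1}{902}\right) = \left(-180397\right) \left(- \frac{1}{902}\right) = \frac{180397}{902}$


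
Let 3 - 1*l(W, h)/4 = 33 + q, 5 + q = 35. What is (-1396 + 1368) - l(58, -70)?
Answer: 212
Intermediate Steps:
q = 30 (q = -5 + 35 = 30)
l(W, h) = -240 (l(W, h) = 12 - 4*(33 + 30) = 12 - 4*63 = 12 - 252 = -240)
(-1396 + 1368) - l(58, -70) = (-1396 + 1368) - 1*(-240) = -28 + 240 = 212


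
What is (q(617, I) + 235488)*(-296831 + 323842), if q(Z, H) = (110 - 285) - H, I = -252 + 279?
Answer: 6355310146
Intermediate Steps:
I = 27
q(Z, H) = -175 - H
(q(617, I) + 235488)*(-296831 + 323842) = ((-175 - 1*27) + 235488)*(-296831 + 323842) = ((-175 - 27) + 235488)*27011 = (-202 + 235488)*27011 = 235286*27011 = 6355310146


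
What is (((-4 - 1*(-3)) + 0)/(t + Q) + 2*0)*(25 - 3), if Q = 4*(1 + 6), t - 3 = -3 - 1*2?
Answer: -11/13 ≈ -0.84615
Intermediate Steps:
t = -2 (t = 3 + (-3 - 1*2) = 3 + (-3 - 2) = 3 - 5 = -2)
Q = 28 (Q = 4*7 = 28)
(((-4 - 1*(-3)) + 0)/(t + Q) + 2*0)*(25 - 3) = (((-4 - 1*(-3)) + 0)/(-2 + 28) + 2*0)*(25 - 3) = (((-4 + 3) + 0)/26 + 0)*22 = ((-1 + 0)*(1/26) + 0)*22 = (-1*1/26 + 0)*22 = (-1/26 + 0)*22 = -1/26*22 = -11/13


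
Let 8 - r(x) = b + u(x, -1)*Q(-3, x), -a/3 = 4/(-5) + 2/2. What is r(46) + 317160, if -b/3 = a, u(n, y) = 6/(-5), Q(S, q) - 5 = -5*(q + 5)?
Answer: 1584331/5 ≈ 3.1687e+5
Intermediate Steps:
Q(S, q) = -20 - 5*q (Q(S, q) = 5 - 5*(q + 5) = 5 - 5*(5 + q) = 5 + (-25 - 5*q) = -20 - 5*q)
u(n, y) = -6/5 (u(n, y) = 6*(-⅕) = -6/5)
a = -⅗ (a = -3*(4/(-5) + 2/2) = -3*(4*(-⅕) + 2*(½)) = -3*(-⅘ + 1) = -3*⅕ = -⅗ ≈ -0.60000)
b = 9/5 (b = -3*(-⅗) = 9/5 ≈ 1.8000)
r(x) = -89/5 - 6*x (r(x) = 8 - (9/5 - 6*(-20 - 5*x)/5) = 8 - (9/5 + (24 + 6*x)) = 8 - (129/5 + 6*x) = 8 + (-129/5 - 6*x) = -89/5 - 6*x)
r(46) + 317160 = (-89/5 - 6*46) + 317160 = (-89/5 - 276) + 317160 = -1469/5 + 317160 = 1584331/5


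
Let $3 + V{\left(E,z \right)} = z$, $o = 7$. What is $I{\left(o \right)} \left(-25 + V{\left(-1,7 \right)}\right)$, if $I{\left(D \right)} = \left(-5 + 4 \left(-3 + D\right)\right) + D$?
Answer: $-378$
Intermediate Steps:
$V{\left(E,z \right)} = -3 + z$
$I{\left(D \right)} = -17 + 5 D$ ($I{\left(D \right)} = \left(-5 + \left(-12 + 4 D\right)\right) + D = \left(-17 + 4 D\right) + D = -17 + 5 D$)
$I{\left(o \right)} \left(-25 + V{\left(-1,7 \right)}\right) = \left(-17 + 5 \cdot 7\right) \left(-25 + \left(-3 + 7\right)\right) = \left(-17 + 35\right) \left(-25 + 4\right) = 18 \left(-21\right) = -378$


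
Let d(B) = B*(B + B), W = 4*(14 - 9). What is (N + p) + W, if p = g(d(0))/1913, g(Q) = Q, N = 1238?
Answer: 1258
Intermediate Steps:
W = 20 (W = 4*5 = 20)
d(B) = 2*B² (d(B) = B*(2*B) = 2*B²)
p = 0 (p = (2*0²)/1913 = (2*0)*(1/1913) = 0*(1/1913) = 0)
(N + p) + W = (1238 + 0) + 20 = 1238 + 20 = 1258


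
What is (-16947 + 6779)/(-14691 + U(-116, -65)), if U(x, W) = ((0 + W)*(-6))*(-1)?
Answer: 10168/15081 ≈ 0.67423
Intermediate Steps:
U(x, W) = 6*W (U(x, W) = (W*(-6))*(-1) = -6*W*(-1) = 6*W)
(-16947 + 6779)/(-14691 + U(-116, -65)) = (-16947 + 6779)/(-14691 + 6*(-65)) = -10168/(-14691 - 390) = -10168/(-15081) = -10168*(-1/15081) = 10168/15081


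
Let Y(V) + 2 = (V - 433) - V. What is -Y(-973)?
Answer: 435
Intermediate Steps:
Y(V) = -435 (Y(V) = -2 + ((V - 433) - V) = -2 + ((-433 + V) - V) = -2 - 433 = -435)
-Y(-973) = -1*(-435) = 435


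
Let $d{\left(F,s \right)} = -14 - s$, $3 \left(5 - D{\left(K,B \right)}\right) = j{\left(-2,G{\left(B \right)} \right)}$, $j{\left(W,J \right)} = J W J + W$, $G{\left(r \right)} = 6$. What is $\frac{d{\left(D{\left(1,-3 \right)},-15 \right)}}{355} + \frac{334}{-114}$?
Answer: $- \frac{59228}{20235} \approx -2.927$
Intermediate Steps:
$j{\left(W,J \right)} = W + W J^{2}$ ($j{\left(W,J \right)} = W J^{2} + W = W + W J^{2}$)
$D{\left(K,B \right)} = \frac{89}{3}$ ($D{\left(K,B \right)} = 5 - \frac{\left(-2\right) \left(1 + 6^{2}\right)}{3} = 5 - \frac{\left(-2\right) \left(1 + 36\right)}{3} = 5 - \frac{\left(-2\right) 37}{3} = 5 - - \frac{74}{3} = 5 + \frac{74}{3} = \frac{89}{3}$)
$\frac{d{\left(D{\left(1,-3 \right)},-15 \right)}}{355} + \frac{334}{-114} = \frac{-14 - -15}{355} + \frac{334}{-114} = \left(-14 + 15\right) \frac{1}{355} + 334 \left(- \frac{1}{114}\right) = 1 \cdot \frac{1}{355} - \frac{167}{57} = \frac{1}{355} - \frac{167}{57} = - \frac{59228}{20235}$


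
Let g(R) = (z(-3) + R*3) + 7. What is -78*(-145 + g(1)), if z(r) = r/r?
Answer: 10452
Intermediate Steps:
z(r) = 1
g(R) = 8 + 3*R (g(R) = (1 + R*3) + 7 = (1 + 3*R) + 7 = 8 + 3*R)
-78*(-145 + g(1)) = -78*(-145 + (8 + 3*1)) = -78*(-145 + (8 + 3)) = -78*(-145 + 11) = -78*(-134) = 10452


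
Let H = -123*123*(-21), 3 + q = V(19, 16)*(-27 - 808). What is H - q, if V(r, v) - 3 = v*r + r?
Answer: 589922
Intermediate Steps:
V(r, v) = 3 + r + r*v (V(r, v) = 3 + (v*r + r) = 3 + (r*v + r) = 3 + (r + r*v) = 3 + r + r*v)
q = -272213 (q = -3 + (3 + 19 + 19*16)*(-27 - 808) = -3 + (3 + 19 + 304)*(-835) = -3 + 326*(-835) = -3 - 272210 = -272213)
H = 317709 (H = -15129*(-21) = 317709)
H - q = 317709 - 1*(-272213) = 317709 + 272213 = 589922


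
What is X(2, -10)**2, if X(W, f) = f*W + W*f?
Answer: 1600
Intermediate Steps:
X(W, f) = 2*W*f (X(W, f) = W*f + W*f = 2*W*f)
X(2, -10)**2 = (2*2*(-10))**2 = (-40)**2 = 1600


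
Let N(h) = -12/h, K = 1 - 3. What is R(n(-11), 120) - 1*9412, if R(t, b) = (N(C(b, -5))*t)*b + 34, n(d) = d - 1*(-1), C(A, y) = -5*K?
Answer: -7938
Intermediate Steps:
K = -2
C(A, y) = 10 (C(A, y) = -5*(-2) = 10)
n(d) = 1 + d (n(d) = d + 1 = 1 + d)
R(t, b) = 34 - 6*b*t/5 (R(t, b) = ((-12/10)*t)*b + 34 = ((-12*⅒)*t)*b + 34 = (-6*t/5)*b + 34 = -6*b*t/5 + 34 = 34 - 6*b*t/5)
R(n(-11), 120) - 1*9412 = (34 - 6/5*120*(1 - 11)) - 1*9412 = (34 - 6/5*120*(-10)) - 9412 = (34 + 1440) - 9412 = 1474 - 9412 = -7938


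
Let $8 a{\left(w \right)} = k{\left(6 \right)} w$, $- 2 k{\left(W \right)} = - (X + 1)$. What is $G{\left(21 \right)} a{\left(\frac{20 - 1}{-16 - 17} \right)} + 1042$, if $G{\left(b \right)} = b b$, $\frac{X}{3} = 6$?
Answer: $\frac{130325}{176} \approx 740.48$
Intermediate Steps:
$X = 18$ ($X = 3 \cdot 6 = 18$)
$k{\left(W \right)} = \frac{19}{2}$ ($k{\left(W \right)} = - \frac{\left(-1\right) \left(18 + 1\right)}{2} = - \frac{\left(-1\right) 19}{2} = \left(- \frac{1}{2}\right) \left(-19\right) = \frac{19}{2}$)
$G{\left(b \right)} = b^{2}$
$a{\left(w \right)} = \frac{19 w}{16}$ ($a{\left(w \right)} = \frac{\frac{19}{2} w}{8} = \frac{19 w}{16}$)
$G{\left(21 \right)} a{\left(\frac{20 - 1}{-16 - 17} \right)} + 1042 = 21^{2} \frac{19 \frac{20 - 1}{-16 - 17}}{16} + 1042 = 441 \frac{19 \frac{19}{-33}}{16} + 1042 = 441 \frac{19 \cdot 19 \left(- \frac{1}{33}\right)}{16} + 1042 = 441 \cdot \frac{19}{16} \left(- \frac{19}{33}\right) + 1042 = 441 \left(- \frac{361}{528}\right) + 1042 = - \frac{53067}{176} + 1042 = \frac{130325}{176}$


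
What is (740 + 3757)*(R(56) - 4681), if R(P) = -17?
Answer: -21126906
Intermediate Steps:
(740 + 3757)*(R(56) - 4681) = (740 + 3757)*(-17 - 4681) = 4497*(-4698) = -21126906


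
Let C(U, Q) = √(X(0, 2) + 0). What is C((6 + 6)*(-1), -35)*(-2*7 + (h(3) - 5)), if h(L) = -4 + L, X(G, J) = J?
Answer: -20*√2 ≈ -28.284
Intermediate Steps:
C(U, Q) = √2 (C(U, Q) = √(2 + 0) = √2)
C((6 + 6)*(-1), -35)*(-2*7 + (h(3) - 5)) = √2*(-2*7 + ((-4 + 3) - 5)) = √2*(-14 + (-1 - 5)) = √2*(-14 - 6) = √2*(-20) = -20*√2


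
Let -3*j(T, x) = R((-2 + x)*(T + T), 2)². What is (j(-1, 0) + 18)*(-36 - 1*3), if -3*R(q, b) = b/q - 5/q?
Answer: -11219/16 ≈ -701.19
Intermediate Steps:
R(q, b) = 5/(3*q) - b/(3*q) (R(q, b) = -(b/q - 5/q)/3 = -(-5/q + b/q)/3 = 5/(3*q) - b/(3*q))
j(T, x) = -1/(12*T²*(-2 + x)²) (j(T, x) = -(5 - 1*2)²/(9*(-2 + x)²*(T + T)²)/3 = -(5 - 2)²/(36*T²*(-2 + x)²)/3 = -1/(4*T²*(-2 + x)²)/3 = -1/(12*T²*(-2 + x)²))
(j(-1, 0) + 18)*(-36 - 1*3) = (-1/12/((-1)²*(-2 + 0)²) + 18)*(-36 - 1*3) = (-1/12*1/(-2)² + 18)*(-36 - 3) = (-1/12*1*¼ + 18)*(-39) = (-1/48 + 18)*(-39) = (863/48)*(-39) = -11219/16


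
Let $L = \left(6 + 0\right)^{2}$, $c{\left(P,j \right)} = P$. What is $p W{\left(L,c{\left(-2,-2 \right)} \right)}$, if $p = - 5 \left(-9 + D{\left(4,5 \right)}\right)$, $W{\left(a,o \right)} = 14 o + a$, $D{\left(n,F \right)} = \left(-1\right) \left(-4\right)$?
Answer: $200$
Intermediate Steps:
$D{\left(n,F \right)} = 4$
$L = 36$ ($L = 6^{2} = 36$)
$W{\left(a,o \right)} = a + 14 o$
$p = 25$ ($p = - 5 \left(-9 + 4\right) = \left(-5\right) \left(-5\right) = 25$)
$p W{\left(L,c{\left(-2,-2 \right)} \right)} = 25 \left(36 + 14 \left(-2\right)\right) = 25 \left(36 - 28\right) = 25 \cdot 8 = 200$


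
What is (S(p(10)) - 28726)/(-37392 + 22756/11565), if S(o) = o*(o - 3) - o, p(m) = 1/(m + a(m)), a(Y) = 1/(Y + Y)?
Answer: 745669312855/970557092518 ≈ 0.76829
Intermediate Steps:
a(Y) = 1/(2*Y)
p(m) = 1/(m + 1/(2*m))
S(o) = -o + o*(-3 + o) (S(o) = o*(-3 + o) - o = -o + o*(-3 + o))
(S(p(10)) - 28726)/(-37392 + 22756/11565) = ((2*10/(1 + 2*10²))*(-4 + 2*10/(1 + 2*10²)) - 28726)/(-37392 + 22756/11565) = ((2*10/(1 + 2*100))*(-4 + 2*10/(1 + 2*100)) - 28726)/(-37392 + 22756*(1/11565)) = ((2*10/(1 + 200))*(-4 + 2*10/(1 + 200)) - 28726)/(-37392 + 22756/11565) = ((2*10/201)*(-4 + 2*10/201) - 28726)/(-432415724/11565) = ((2*10*(1/201))*(-4 + 2*10*(1/201)) - 28726)*(-11565/432415724) = (20*(-4 + 20/201)/201 - 28726)*(-11565/432415724) = ((20/201)*(-784/201) - 28726)*(-11565/432415724) = (-15680/40401 - 28726)*(-11565/432415724) = -1160574806/40401*(-11565/432415724) = 745669312855/970557092518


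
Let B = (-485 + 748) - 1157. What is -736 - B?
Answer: 158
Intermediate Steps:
B = -894 (B = 263 - 1157 = -894)
-736 - B = -736 - 1*(-894) = -736 + 894 = 158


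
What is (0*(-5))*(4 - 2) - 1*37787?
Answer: -37787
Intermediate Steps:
(0*(-5))*(4 - 2) - 1*37787 = 0*2 - 37787 = 0 - 37787 = -37787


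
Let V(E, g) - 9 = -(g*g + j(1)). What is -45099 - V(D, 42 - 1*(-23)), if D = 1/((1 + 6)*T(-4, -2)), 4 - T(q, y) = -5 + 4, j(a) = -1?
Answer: -40884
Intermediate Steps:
T(q, y) = 5 (T(q, y) = 4 - (-5 + 4) = 4 - 1*(-1) = 4 + 1 = 5)
D = 1/35 (D = 1/((1 + 6)*5) = 1/(7*5) = 1/35 ≈ 0.028571)
V(E, g) = 10 - g² (V(E, g) = 9 - (g*g - 1) = 9 - (g² - 1) = 9 - (-1 + g²) = 9 + (1 - g²) = 10 - g²)
-45099 - V(D, 42 - 1*(-23)) = -45099 - (10 - (42 - 1*(-23))²) = -45099 - (10 - (42 + 23)²) = -45099 - (10 - 1*65²) = -45099 - (10 - 1*4225) = -45099 - (10 - 4225) = -45099 - 1*(-4215) = -45099 + 4215 = -40884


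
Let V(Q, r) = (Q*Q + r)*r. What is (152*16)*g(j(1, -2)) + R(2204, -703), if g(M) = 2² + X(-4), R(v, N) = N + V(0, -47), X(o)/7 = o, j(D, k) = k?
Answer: -56862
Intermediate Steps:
X(o) = 7*o
V(Q, r) = r*(r + Q²) (V(Q, r) = (Q² + r)*r = (r + Q²)*r = r*(r + Q²))
R(v, N) = 2209 + N (R(v, N) = N - 47*(-47 + 0²) = N - 47*(-47 + 0) = N - 47*(-47) = N + 2209 = 2209 + N)
g(M) = -24 (g(M) = 2² + 7*(-4) = 4 - 28 = -24)
(152*16)*g(j(1, -2)) + R(2204, -703) = (152*16)*(-24) + (2209 - 703) = 2432*(-24) + 1506 = -58368 + 1506 = -56862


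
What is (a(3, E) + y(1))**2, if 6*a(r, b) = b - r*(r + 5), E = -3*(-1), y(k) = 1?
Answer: 25/4 ≈ 6.2500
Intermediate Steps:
E = 3
a(r, b) = b/6 - r*(5 + r)/6 (a(r, b) = (b - r*(r + 5))/6 = (b - r*(5 + r))/6 = b/6 - r*(5 + r)/6)
(a(3, E) + y(1))**2 = ((-5/6*3 - 1/6*3**2 + (1/6)*3) + 1)**2 = ((-5/2 - 1/6*9 + 1/2) + 1)**2 = ((-5/2 - 3/2 + 1/2) + 1)**2 = (-7/2 + 1)**2 = (-5/2)**2 = 25/4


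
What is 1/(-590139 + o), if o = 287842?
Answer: -1/302297 ≈ -3.3080e-6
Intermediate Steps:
1/(-590139 + o) = 1/(-590139 + 287842) = 1/(-302297) = -1/302297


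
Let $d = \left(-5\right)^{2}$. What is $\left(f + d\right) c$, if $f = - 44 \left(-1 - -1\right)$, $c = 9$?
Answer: $225$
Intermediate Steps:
$d = 25$
$f = 0$ ($f = - 44 \left(-1 + 1\right) = \left(-44\right) 0 = 0$)
$\left(f + d\right) c = \left(0 + 25\right) 9 = 25 \cdot 9 = 225$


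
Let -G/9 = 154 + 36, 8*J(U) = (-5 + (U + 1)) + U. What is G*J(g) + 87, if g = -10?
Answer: 5217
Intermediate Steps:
J(U) = -½ + U/4 (J(U) = ((-5 + (U + 1)) + U)/8 = ((-5 + (1 + U)) + U)/8 = ((-4 + U) + U)/8 = (-4 + 2*U)/8 = -½ + U/4)
G = -1710 (G = -9*(154 + 36) = -9*190 = -1710)
G*J(g) + 87 = -1710*(-½ + (¼)*(-10)) + 87 = -1710*(-½ - 5/2) + 87 = -1710*(-3) + 87 = 5130 + 87 = 5217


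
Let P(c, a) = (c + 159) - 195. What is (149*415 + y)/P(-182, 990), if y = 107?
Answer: -30971/109 ≈ -284.14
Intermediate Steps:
P(c, a) = -36 + c (P(c, a) = (159 + c) - 195 = -36 + c)
(149*415 + y)/P(-182, 990) = (149*415 + 107)/(-36 - 182) = (61835 + 107)/(-218) = 61942*(-1/218) = -30971/109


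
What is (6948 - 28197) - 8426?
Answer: -29675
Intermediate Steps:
(6948 - 28197) - 8426 = -21249 - 8426 = -29675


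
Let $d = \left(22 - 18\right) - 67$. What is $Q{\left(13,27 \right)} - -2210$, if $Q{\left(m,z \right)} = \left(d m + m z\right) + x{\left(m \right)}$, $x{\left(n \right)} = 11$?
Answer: $1753$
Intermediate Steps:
$d = -63$ ($d = 4 - 67 = -63$)
$Q{\left(m,z \right)} = 11 - 63 m + m z$ ($Q{\left(m,z \right)} = \left(- 63 m + m z\right) + 11 = 11 - 63 m + m z$)
$Q{\left(13,27 \right)} - -2210 = \left(11 - 819 + 13 \cdot 27\right) - -2210 = \left(11 - 819 + 351\right) + 2210 = -457 + 2210 = 1753$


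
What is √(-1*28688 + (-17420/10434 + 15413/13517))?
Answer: I*√142662748123672629909/70518189 ≈ 169.38*I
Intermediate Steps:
√(-1*28688 + (-17420/10434 + 15413/13517)) = √(-28688 + (-17420*1/10434 + 15413*(1/13517))) = √(-28688 + (-8710/5217 + 15413/13517)) = √(-28688 - 37323449/70518189) = √(-2023063129481/70518189) = I*√142662748123672629909/70518189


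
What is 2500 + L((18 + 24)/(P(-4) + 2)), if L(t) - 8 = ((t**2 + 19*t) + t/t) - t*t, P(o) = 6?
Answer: 10435/4 ≈ 2608.8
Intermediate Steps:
L(t) = 9 + 19*t (L(t) = 8 + (((t**2 + 19*t) + t/t) - t*t) = 8 + (((t**2 + 19*t) + 1) - t**2) = 8 + ((1 + t**2 + 19*t) - t**2) = 8 + (1 + 19*t) = 9 + 19*t)
2500 + L((18 + 24)/(P(-4) + 2)) = 2500 + (9 + 19*((18 + 24)/(6 + 2))) = 2500 + (9 + 19*(42/8)) = 2500 + (9 + 19*(42*(1/8))) = 2500 + (9 + 19*(21/4)) = 2500 + (9 + 399/4) = 2500 + 435/4 = 10435/4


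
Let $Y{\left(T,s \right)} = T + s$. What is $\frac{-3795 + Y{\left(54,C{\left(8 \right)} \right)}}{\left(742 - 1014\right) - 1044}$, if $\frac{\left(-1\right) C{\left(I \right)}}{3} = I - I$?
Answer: $\frac{3741}{1316} \approx 2.8427$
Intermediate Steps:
$C{\left(I \right)} = 0$ ($C{\left(I \right)} = - 3 \left(I - I\right) = \left(-3\right) 0 = 0$)
$\frac{-3795 + Y{\left(54,C{\left(8 \right)} \right)}}{\left(742 - 1014\right) - 1044} = \frac{-3795 + \left(54 + 0\right)}{\left(742 - 1014\right) - 1044} = \frac{-3795 + 54}{\left(742 - 1014\right) - 1044} = - \frac{3741}{-272 - 1044} = - \frac{3741}{-1316} = \left(-3741\right) \left(- \frac{1}{1316}\right) = \frac{3741}{1316}$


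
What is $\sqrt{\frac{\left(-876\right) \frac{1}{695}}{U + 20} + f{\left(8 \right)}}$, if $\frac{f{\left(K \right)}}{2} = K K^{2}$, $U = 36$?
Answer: $\frac{\sqrt{96942918730}}{9730} \approx 32.0$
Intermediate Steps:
$f{\left(K \right)} = 2 K^{3}$ ($f{\left(K \right)} = 2 K K^{2} = 2 K^{3}$)
$\sqrt{\frac{\left(-876\right) \frac{1}{695}}{U + 20} + f{\left(8 \right)}} = \sqrt{\frac{\left(-876\right) \frac{1}{695}}{36 + 20} + 2 \cdot 8^{3}} = \sqrt{\frac{\left(-876\right) \frac{1}{695}}{56} + 2 \cdot 512} = \sqrt{\left(- \frac{876}{695}\right) \frac{1}{56} + 1024} = \sqrt{- \frac{219}{9730} + 1024} = \sqrt{\frac{9963301}{9730}} = \frac{\sqrt{96942918730}}{9730}$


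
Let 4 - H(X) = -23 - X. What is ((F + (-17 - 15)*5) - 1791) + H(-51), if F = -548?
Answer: -2523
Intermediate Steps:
H(X) = 27 + X (H(X) = 4 - (-23 - X) = 4 + (23 + X) = 27 + X)
((F + (-17 - 15)*5) - 1791) + H(-51) = ((-548 + (-17 - 15)*5) - 1791) + (27 - 51) = ((-548 - 32*5) - 1791) - 24 = ((-548 - 160) - 1791) - 24 = (-708 - 1791) - 24 = -2499 - 24 = -2523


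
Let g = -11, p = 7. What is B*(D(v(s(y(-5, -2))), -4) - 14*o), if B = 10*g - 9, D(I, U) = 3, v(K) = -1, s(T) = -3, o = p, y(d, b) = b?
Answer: 11305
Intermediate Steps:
o = 7
B = -119 (B = 10*(-11) - 9 = -110 - 9 = -119)
B*(D(v(s(y(-5, -2))), -4) - 14*o) = -119*(3 - 14*7) = -119*(3 - 98) = -119*(-95) = 11305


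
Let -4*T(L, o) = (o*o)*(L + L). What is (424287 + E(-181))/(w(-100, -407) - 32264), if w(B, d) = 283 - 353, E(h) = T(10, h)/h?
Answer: -212596/16167 ≈ -13.150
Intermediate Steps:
T(L, o) = -L*o²/2 (T(L, o) = -o*o*(L + L)/4 = -o²*2*L/4 = -L*o²/2)
E(h) = -5*h (E(h) = (-½*10*h²)/h = (-5*h²)/h = -5*h)
w(B, d) = -70
(424287 + E(-181))/(w(-100, -407) - 32264) = (424287 - 5*(-181))/(-70 - 32264) = (424287 + 905)/(-32334) = 425192*(-1/32334) = -212596/16167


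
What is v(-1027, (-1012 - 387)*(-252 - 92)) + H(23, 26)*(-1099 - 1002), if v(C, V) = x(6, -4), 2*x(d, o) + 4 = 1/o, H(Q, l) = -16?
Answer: 268911/8 ≈ 33614.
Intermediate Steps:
x(d, o) = -2 + 1/(2*o)
v(C, V) = -17/8 (v(C, V) = -2 + (½)/(-4) = -2 + (½)*(-¼) = -2 - ⅛ = -17/8)
v(-1027, (-1012 - 387)*(-252 - 92)) + H(23, 26)*(-1099 - 1002) = -17/8 - 16*(-1099 - 1002) = -17/8 - 16*(-2101) = -17/8 + 33616 = 268911/8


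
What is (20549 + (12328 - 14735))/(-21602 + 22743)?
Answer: 18142/1141 ≈ 15.900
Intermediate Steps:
(20549 + (12328 - 14735))/(-21602 + 22743) = (20549 - 2407)/1141 = 18142*(1/1141) = 18142/1141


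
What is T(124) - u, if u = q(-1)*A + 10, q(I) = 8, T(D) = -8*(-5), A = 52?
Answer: -386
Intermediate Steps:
T(D) = 40
u = 426 (u = 8*52 + 10 = 416 + 10 = 426)
T(124) - u = 40 - 1*426 = 40 - 426 = -386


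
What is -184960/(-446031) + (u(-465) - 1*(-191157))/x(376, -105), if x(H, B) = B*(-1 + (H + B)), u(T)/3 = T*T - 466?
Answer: -6828221101/234166275 ≈ -29.160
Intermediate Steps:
u(T) = -1398 + 3*T² (u(T) = 3*(T*T - 466) = 3*(T² - 466) = 3*(-466 + T²) = -1398 + 3*T²)
x(H, B) = B*(-1 + B + H) (x(H, B) = B*(-1 + (B + H)) = B*(-1 + B + H))
-184960/(-446031) + (u(-465) - 1*(-191157))/x(376, -105) = -184960/(-446031) + ((-1398 + 3*(-465)²) - 1*(-191157))/((-105*(-1 - 105 + 376))) = -184960*(-1/446031) + ((-1398 + 3*216225) + 191157)/((-105*270)) = 184960/446031 + ((-1398 + 648675) + 191157)/(-28350) = 184960/446031 + (647277 + 191157)*(-1/28350) = 184960/446031 + 838434*(-1/28350) = 184960/446031 - 139739/4725 = -6828221101/234166275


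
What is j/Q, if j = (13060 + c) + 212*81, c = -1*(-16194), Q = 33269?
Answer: 46426/33269 ≈ 1.3955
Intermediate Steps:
c = 16194
j = 46426 (j = (13060 + 16194) + 212*81 = 29254 + 17172 = 46426)
j/Q = 46426/33269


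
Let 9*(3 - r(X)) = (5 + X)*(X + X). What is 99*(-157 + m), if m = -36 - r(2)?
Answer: -19096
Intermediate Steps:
r(X) = 3 - 2*X*(5 + X)/9 (r(X) = 3 - (5 + X)*(X + X)/9 = 3 - (5 + X)*2*X/9 = 3 - 2*X*(5 + X)/9)
m = -323/9 (m = -36 - (3 - 10/9*2 - 2/9*2²) = -36 - (3 - 20/9 - 2/9*4) = -36 - (3 - 20/9 - 8/9) = -36 - 1*(-⅑) = -36 + ⅑ = -323/9 ≈ -35.889)
99*(-157 + m) = 99*(-157 - 323/9) = 99*(-1736/9) = -19096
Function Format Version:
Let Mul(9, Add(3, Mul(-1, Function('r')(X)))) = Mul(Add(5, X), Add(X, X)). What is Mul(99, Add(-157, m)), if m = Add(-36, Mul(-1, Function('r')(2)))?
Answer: -19096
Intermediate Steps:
Function('r')(X) = Add(3, Mul(Rational(-2, 9), X, Add(5, X))) (Function('r')(X) = Add(3, Mul(Rational(-1, 9), Mul(Add(5, X), Add(X, X)))) = Add(3, Mul(Rational(-1, 9), Mul(Add(5, X), Mul(2, X)))) = Add(3, Mul(Rational(-1, 9), Mul(2, X, Add(5, X)))) = Add(3, Mul(Rational(-2, 9), X, Add(5, X))))
m = Rational(-323, 9) (m = Add(-36, Mul(-1, Add(3, Mul(Rational(-10, 9), 2), Mul(Rational(-2, 9), Pow(2, 2))))) = Add(-36, Mul(-1, Add(3, Rational(-20, 9), Mul(Rational(-2, 9), 4)))) = Add(-36, Mul(-1, Add(3, Rational(-20, 9), Rational(-8, 9)))) = Add(-36, Mul(-1, Rational(-1, 9))) = Add(-36, Rational(1, 9)) = Rational(-323, 9) ≈ -35.889)
Mul(99, Add(-157, m)) = Mul(99, Add(-157, Rational(-323, 9))) = Mul(99, Rational(-1736, 9)) = -19096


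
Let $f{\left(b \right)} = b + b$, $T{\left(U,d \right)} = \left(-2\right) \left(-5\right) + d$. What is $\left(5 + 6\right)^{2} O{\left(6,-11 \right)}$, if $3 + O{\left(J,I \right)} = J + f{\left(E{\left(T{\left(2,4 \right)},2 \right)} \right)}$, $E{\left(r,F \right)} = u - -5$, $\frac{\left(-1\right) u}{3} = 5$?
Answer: $-2057$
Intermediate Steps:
$T{\left(U,d \right)} = 10 + d$
$u = -15$ ($u = \left(-3\right) 5 = -15$)
$E{\left(r,F \right)} = -10$ ($E{\left(r,F \right)} = -15 - -5 = -15 + 5 = -10$)
$f{\left(b \right)} = 2 b$
$O{\left(J,I \right)} = -23 + J$ ($O{\left(J,I \right)} = -3 + \left(J + 2 \left(-10\right)\right) = -3 + \left(J - 20\right) = -3 + \left(-20 + J\right) = -23 + J$)
$\left(5 + 6\right)^{2} O{\left(6,-11 \right)} = \left(5 + 6\right)^{2} \left(-23 + 6\right) = 11^{2} \left(-17\right) = 121 \left(-17\right) = -2057$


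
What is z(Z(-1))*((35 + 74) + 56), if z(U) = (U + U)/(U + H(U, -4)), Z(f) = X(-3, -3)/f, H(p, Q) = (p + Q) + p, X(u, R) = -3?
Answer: 198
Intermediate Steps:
H(p, Q) = Q + 2*p (H(p, Q) = (Q + p) + p = Q + 2*p)
Z(f) = -3/f
z(U) = 2*U/(-4 + 3*U) (z(U) = (U + U)/(U + (-4 + 2*U)) = (2*U)/(-4 + 3*U) = 2*U/(-4 + 3*U))
z(Z(-1))*((35 + 74) + 56) = (2*(-3/(-1))/(-4 + 3*(-3/(-1))))*((35 + 74) + 56) = (2*(-3*(-1))/(-4 + 3*(-3*(-1))))*(109 + 56) = (2*3/(-4 + 3*3))*165 = (2*3/(-4 + 9))*165 = (2*3/5)*165 = (2*3*(1/5))*165 = (6/5)*165 = 198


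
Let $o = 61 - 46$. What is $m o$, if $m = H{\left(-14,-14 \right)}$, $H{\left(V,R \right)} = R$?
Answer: $-210$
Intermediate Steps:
$m = -14$
$o = 15$
$m o = \left(-14\right) 15 = -210$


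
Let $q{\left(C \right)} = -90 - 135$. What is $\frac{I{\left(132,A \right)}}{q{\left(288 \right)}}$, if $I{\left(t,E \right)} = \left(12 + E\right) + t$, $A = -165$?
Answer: $\frac{7}{75} \approx 0.093333$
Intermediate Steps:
$I{\left(t,E \right)} = 12 + E + t$
$q{\left(C \right)} = -225$
$\frac{I{\left(132,A \right)}}{q{\left(288 \right)}} = \frac{12 - 165 + 132}{-225} = \left(-21\right) \left(- \frac{1}{225}\right) = \frac{7}{75}$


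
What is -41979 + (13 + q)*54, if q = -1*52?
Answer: -44085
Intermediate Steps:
q = -52
-41979 + (13 + q)*54 = -41979 + (13 - 52)*54 = -41979 - 39*54 = -41979 - 2106 = -44085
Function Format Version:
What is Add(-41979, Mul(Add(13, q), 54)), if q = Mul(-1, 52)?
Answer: -44085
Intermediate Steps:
q = -52
Add(-41979, Mul(Add(13, q), 54)) = Add(-41979, Mul(Add(13, -52), 54)) = Add(-41979, Mul(-39, 54)) = Add(-41979, -2106) = -44085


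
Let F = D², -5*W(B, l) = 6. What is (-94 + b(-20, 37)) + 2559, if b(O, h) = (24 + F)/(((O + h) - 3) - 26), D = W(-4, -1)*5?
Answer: 2460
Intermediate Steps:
W(B, l) = -6/5 (W(B, l) = -⅕*6 = -6/5)
D = -6 (D = -6/5*5 = -6)
F = 36 (F = (-6)² = 36)
b(O, h) = 60/(-29 + O + h) (b(O, h) = (24 + 36)/(((O + h) - 3) - 26) = 60/((-3 + O + h) - 26) = 60/(-29 + O + h))
(-94 + b(-20, 37)) + 2559 = (-94 + 60/(-29 - 20 + 37)) + 2559 = (-94 + 60/(-12)) + 2559 = (-94 + 60*(-1/12)) + 2559 = (-94 - 5) + 2559 = -99 + 2559 = 2460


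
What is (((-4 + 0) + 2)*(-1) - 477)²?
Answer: 225625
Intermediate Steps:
(((-4 + 0) + 2)*(-1) - 477)² = ((-4 + 2)*(-1) - 477)² = (-2*(-1) - 477)² = (2 - 477)² = (-475)² = 225625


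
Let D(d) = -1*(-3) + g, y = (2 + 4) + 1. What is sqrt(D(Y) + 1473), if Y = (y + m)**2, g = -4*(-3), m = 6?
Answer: 4*sqrt(93) ≈ 38.575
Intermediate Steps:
g = 12
y = 7 (y = 6 + 1 = 7)
Y = 169 (Y = (7 + 6)**2 = 13**2 = 169)
D(d) = 15 (D(d) = -1*(-3) + 12 = 3 + 12 = 15)
sqrt(D(Y) + 1473) = sqrt(15 + 1473) = sqrt(1488) = 4*sqrt(93)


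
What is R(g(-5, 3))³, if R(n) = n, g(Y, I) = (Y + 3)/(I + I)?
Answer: -1/27 ≈ -0.037037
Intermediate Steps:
g(Y, I) = (3 + Y)/(2*I) (g(Y, I) = (3 + Y)/((2*I)) = (3 + Y)*(1/(2*I)) = (3 + Y)/(2*I))
R(g(-5, 3))³ = ((½)*(3 - 5)/3)³ = ((½)*(⅓)*(-2))³ = (-⅓)³ = -1/27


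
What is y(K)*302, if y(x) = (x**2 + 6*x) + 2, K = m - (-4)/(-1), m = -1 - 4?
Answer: 8758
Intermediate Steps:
m = -5
K = -9 (K = -5 - (-4)/(-1) = -5 - (-4)*(-1) = -5 - 4*1 = -5 - 4 = -9)
y(x) = 2 + x**2 + 6*x
y(K)*302 = (2 + (-9)**2 + 6*(-9))*302 = (2 + 81 - 54)*302 = 29*302 = 8758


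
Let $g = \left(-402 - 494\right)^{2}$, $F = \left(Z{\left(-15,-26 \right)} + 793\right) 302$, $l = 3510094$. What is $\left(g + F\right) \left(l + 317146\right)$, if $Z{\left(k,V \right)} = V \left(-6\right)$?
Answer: $4169448837360$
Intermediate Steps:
$Z{\left(k,V \right)} = - 6 V$
$F = 286598$ ($F = \left(\left(-6\right) \left(-26\right) + 793\right) 302 = \left(156 + 793\right) 302 = 949 \cdot 302 = 286598$)
$g = 802816$ ($g = \left(-896\right)^{2} = 802816$)
$\left(g + F\right) \left(l + 317146\right) = \left(802816 + 286598\right) \left(3510094 + 317146\right) = 1089414 \cdot 3827240 = 4169448837360$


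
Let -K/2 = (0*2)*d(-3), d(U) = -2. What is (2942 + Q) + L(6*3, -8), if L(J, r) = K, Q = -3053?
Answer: -111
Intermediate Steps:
K = 0 (K = -2*0*2*(-2) = -0*(-2) = -2*0 = 0)
L(J, r) = 0
(2942 + Q) + L(6*3, -8) = (2942 - 3053) + 0 = -111 + 0 = -111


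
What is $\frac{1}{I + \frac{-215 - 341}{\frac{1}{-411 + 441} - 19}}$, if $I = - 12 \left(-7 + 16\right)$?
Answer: $- \frac{569}{44772} \approx -0.012709$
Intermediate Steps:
$I = -108$ ($I = \left(-12\right) 9 = -108$)
$\frac{1}{I + \frac{-215 - 341}{\frac{1}{-411 + 441} - 19}} = \frac{1}{-108 + \frac{-215 - 341}{\frac{1}{-411 + 441} - 19}} = \frac{1}{-108 - \frac{556}{\frac{1}{30} - 19}} = \frac{1}{-108 - \frac{556}{- \frac{569}{30}}} = \frac{1}{-108 - - \frac{16680}{569}} = \frac{1}{-108 + \frac{16680}{569}} = \frac{1}{- \frac{44772}{569}} = - \frac{569}{44772}$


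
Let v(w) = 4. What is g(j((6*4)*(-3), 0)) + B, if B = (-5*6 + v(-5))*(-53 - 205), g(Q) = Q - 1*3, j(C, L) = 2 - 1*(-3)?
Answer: 6710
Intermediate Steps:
j(C, L) = 5 (j(C, L) = 2 + 3 = 5)
g(Q) = -3 + Q (g(Q) = Q - 3 = -3 + Q)
B = 6708 (B = (-5*6 + 4)*(-53 - 205) = (-30 + 4)*(-258) = -26*(-258) = 6708)
g(j((6*4)*(-3), 0)) + B = (-3 + 5) + 6708 = 2 + 6708 = 6710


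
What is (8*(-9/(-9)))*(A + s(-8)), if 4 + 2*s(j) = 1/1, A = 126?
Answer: 996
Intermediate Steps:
s(j) = -3/2 (s(j) = -2 + (½)/1 = -2 + (½)*1 = -2 + ½ = -3/2)
(8*(-9/(-9)))*(A + s(-8)) = (8*(-9/(-9)))*(126 - 3/2) = (8*(-9*(-⅑)))*(249/2) = (8*1)*(249/2) = 8*(249/2) = 996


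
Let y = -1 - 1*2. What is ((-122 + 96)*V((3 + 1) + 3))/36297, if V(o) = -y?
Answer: -26/12099 ≈ -0.0021489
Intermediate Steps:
y = -3 (y = -1 - 2 = -3)
V(o) = 3 (V(o) = -1*(-3) = 3)
((-122 + 96)*V((3 + 1) + 3))/36297 = ((-122 + 96)*3)/36297 = -26*3*(1/36297) = -78*1/36297 = -26/12099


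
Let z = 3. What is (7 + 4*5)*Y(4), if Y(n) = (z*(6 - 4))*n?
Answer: 648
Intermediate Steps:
Y(n) = 6*n (Y(n) = (3*(6 - 4))*n = (3*2)*n = 6*n)
(7 + 4*5)*Y(4) = (7 + 4*5)*(6*4) = (7 + 20)*24 = 27*24 = 648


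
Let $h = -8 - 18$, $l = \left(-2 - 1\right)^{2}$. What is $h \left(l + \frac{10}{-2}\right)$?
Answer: $-104$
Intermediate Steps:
$l = 9$ ($l = \left(-3\right)^{2} = 9$)
$h = -26$ ($h = -8 - 18 = -26$)
$h \left(l + \frac{10}{-2}\right) = - 26 \left(9 + \frac{10}{-2}\right) = - 26 \left(9 + 10 \left(- \frac{1}{2}\right)\right) = - 26 \left(9 - 5\right) = \left(-26\right) 4 = -104$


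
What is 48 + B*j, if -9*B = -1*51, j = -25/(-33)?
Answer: 5177/99 ≈ 52.293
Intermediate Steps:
j = 25/33 (j = -25*(-1/33) = 25/33 ≈ 0.75758)
B = 17/3 (B = -(-1)*51/9 = -⅑*(-51) = 17/3 ≈ 5.6667)
48 + B*j = 48 + (17/3)*(25/33) = 48 + 425/99 = 5177/99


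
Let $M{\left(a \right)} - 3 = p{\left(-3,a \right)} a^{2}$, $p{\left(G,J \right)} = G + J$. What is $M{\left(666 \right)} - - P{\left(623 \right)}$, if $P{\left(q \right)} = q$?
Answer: $294078254$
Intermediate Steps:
$M{\left(a \right)} = 3 + a^{2} \left(-3 + a\right)$ ($M{\left(a \right)} = 3 + \left(-3 + a\right) a^{2} = 3 + a^{2} \left(-3 + a\right)$)
$M{\left(666 \right)} - - P{\left(623 \right)} = \left(3 + 666^{2} \left(-3 + 666\right)\right) - \left(-1\right) 623 = \left(3 + 443556 \cdot 663\right) - -623 = \left(3 + 294077628\right) + 623 = 294077631 + 623 = 294078254$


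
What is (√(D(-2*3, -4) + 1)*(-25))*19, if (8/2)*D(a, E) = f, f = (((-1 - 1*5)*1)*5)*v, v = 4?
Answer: -475*I*√29 ≈ -2558.0*I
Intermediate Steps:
f = -120 (f = (((-1 - 1*5)*1)*5)*4 = (((-1 - 5)*1)*5)*4 = (-6*1*5)*4 = -6*5*4 = -30*4 = -120)
D(a, E) = -30 (D(a, E) = (¼)*(-120) = -30)
(√(D(-2*3, -4) + 1)*(-25))*19 = (√(-30 + 1)*(-25))*19 = (√(-29)*(-25))*19 = ((I*√29)*(-25))*19 = -25*I*√29*19 = -475*I*√29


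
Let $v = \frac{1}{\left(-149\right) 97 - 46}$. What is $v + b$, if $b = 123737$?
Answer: $\frac{1794062762}{14499} \approx 1.2374 \cdot 10^{5}$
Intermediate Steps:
$v = - \frac{1}{14499}$ ($v = \frac{1}{-14453 - 46} = \frac{1}{-14499} = - \frac{1}{14499} \approx -6.897 \cdot 10^{-5}$)
$v + b = - \frac{1}{14499} + 123737 = \frac{1794062762}{14499}$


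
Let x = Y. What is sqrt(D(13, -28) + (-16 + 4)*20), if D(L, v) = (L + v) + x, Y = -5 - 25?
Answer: I*sqrt(285) ≈ 16.882*I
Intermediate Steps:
Y = -30
x = -30
D(L, v) = -30 + L + v (D(L, v) = (L + v) - 30 = -30 + L + v)
sqrt(D(13, -28) + (-16 + 4)*20) = sqrt((-30 + 13 - 28) + (-16 + 4)*20) = sqrt(-45 - 12*20) = sqrt(-45 - 240) = sqrt(-285) = I*sqrt(285)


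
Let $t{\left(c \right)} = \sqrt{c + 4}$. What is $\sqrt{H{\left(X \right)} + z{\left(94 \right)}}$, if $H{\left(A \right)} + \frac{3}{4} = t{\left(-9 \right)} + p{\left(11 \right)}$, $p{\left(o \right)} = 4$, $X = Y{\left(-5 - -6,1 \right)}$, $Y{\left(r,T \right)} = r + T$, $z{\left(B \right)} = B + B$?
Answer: $\frac{\sqrt{765 + 4 i \sqrt{5}}}{2} \approx 13.83 + 0.080844 i$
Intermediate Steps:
$z{\left(B \right)} = 2 B$
$Y{\left(r,T \right)} = T + r$
$X = 2$ ($X = 1 - -1 = 1 + \left(-5 + 6\right) = 1 + 1 = 2$)
$t{\left(c \right)} = \sqrt{4 + c}$
$H{\left(A \right)} = \frac{13}{4} + i \sqrt{5}$ ($H{\left(A \right)} = - \frac{3}{4} + \left(\sqrt{4 - 9} + 4\right) = - \frac{3}{4} + \left(\sqrt{-5} + 4\right) = - \frac{3}{4} + \left(i \sqrt{5} + 4\right) = - \frac{3}{4} + \left(4 + i \sqrt{5}\right) = \frac{13}{4} + i \sqrt{5}$)
$\sqrt{H{\left(X \right)} + z{\left(94 \right)}} = \sqrt{\left(\frac{13}{4} + i \sqrt{5}\right) + 2 \cdot 94} = \sqrt{\left(\frac{13}{4} + i \sqrt{5}\right) + 188} = \sqrt{\frac{765}{4} + i \sqrt{5}}$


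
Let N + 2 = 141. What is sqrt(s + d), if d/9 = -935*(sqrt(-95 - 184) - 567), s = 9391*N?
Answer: sqrt(6076654 - 25245*I*sqrt(31)) ≈ 2465.3 - 28.51*I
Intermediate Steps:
N = 139 (N = -2 + 141 = 139)
s = 1305349 (s = 9391*139 = 1305349)
d = 4771305 - 25245*I*sqrt(31) (d = 9*(-935*(sqrt(-95 - 184) - 567)) = 9*(-935*(sqrt(-279) - 567)) = 9*(-935*(3*I*sqrt(31) - 567)) = 9*(-935*(-567 + 3*I*sqrt(31))) = 9*(530145 - 2805*I*sqrt(31)) = 4771305 - 25245*I*sqrt(31) ≈ 4.7713e+6 - 1.4056e+5*I)
sqrt(s + d) = sqrt(1305349 + (4771305 - 25245*I*sqrt(31))) = sqrt(6076654 - 25245*I*sqrt(31))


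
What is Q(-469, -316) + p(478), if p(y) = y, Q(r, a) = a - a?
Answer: 478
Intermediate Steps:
Q(r, a) = 0
Q(-469, -316) + p(478) = 0 + 478 = 478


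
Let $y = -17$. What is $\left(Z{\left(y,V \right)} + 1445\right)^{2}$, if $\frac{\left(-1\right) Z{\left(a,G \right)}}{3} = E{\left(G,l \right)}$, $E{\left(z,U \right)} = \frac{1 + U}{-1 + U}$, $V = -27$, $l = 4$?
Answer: $2073600$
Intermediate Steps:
$E{\left(z,U \right)} = \frac{1 + U}{-1 + U}$
$Z{\left(a,G \right)} = -5$ ($Z{\left(a,G \right)} = - 3 \frac{1 + 4}{-1 + 4} = - 3 \cdot \frac{1}{3} \cdot 5 = \left(-3\right) \frac{5}{3} = -5$)
$\left(Z{\left(y,V \right)} + 1445\right)^{2} = \left(-5 + 1445\right)^{2} = 1440^{2} = 2073600$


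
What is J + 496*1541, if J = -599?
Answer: 763737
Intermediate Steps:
J + 496*1541 = -599 + 496*1541 = -599 + 764336 = 763737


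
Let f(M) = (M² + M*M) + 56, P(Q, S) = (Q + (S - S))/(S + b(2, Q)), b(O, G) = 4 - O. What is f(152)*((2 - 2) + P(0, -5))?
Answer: 0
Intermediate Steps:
P(Q, S) = Q/(2 + S) (P(Q, S) = (Q + (S - S))/(S + (4 - 1*2)) = (Q + 0)/(S + (4 - 2)) = Q/(S + 2) = Q/(2 + S))
f(M) = 56 + 2*M² (f(M) = (M² + M²) + 56 = 2*M² + 56 = 56 + 2*M²)
f(152)*((2 - 2) + P(0, -5)) = (56 + 2*152²)*((2 - 2) + 0/(2 - 5)) = (56 + 2*23104)*(0 + 0/(-3)) = (56 + 46208)*(0 + 0*(-⅓)) = 46264*(0 + 0) = 46264*0 = 0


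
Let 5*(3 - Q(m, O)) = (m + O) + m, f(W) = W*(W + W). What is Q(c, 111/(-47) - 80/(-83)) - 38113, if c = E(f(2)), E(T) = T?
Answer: -743392513/19505 ≈ -38113.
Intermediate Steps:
f(W) = 2*W² (f(W) = W*(2*W) = 2*W²)
c = 8 (c = 2*2² = 2*4 = 8)
Q(m, O) = 3 - 2*m/5 - O/5 (Q(m, O) = 3 - ((m + O) + m)/5 = 3 - ((O + m) + m)/5 = 3 - (O + 2*m)/5 = 3 + (-2*m/5 - O/5) = 3 - 2*m/5 - O/5)
Q(c, 111/(-47) - 80/(-83)) - 38113 = (3 - ⅖*8 - (111/(-47) - 80/(-83))/5) - 38113 = (3 - 16/5 - (111*(-1/47) - 80*(-1/83))/5) - 38113 = (3 - 16/5 - (-111/47 + 80/83)/5) - 38113 = (3 - 16/5 - ⅕*(-5453/3901)) - 38113 = (3 - 16/5 + 5453/19505) - 38113 = 1552/19505 - 38113 = -743392513/19505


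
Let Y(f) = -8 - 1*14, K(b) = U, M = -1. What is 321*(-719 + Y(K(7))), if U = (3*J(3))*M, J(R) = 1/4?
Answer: -237861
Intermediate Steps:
J(R) = 1/4
U = -3/4 (U = (3*(1/4))*(-1) = (3/4)*(-1) = -3/4 ≈ -0.75000)
K(b) = -3/4
Y(f) = -22 (Y(f) = -8 - 14 = -22)
321*(-719 + Y(K(7))) = 321*(-719 - 22) = 321*(-741) = -237861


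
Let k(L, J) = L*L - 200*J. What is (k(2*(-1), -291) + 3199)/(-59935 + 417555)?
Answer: 61403/357620 ≈ 0.17170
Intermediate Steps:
k(L, J) = L**2 - 200*J
(k(2*(-1), -291) + 3199)/(-59935 + 417555) = (((2*(-1))**2 - 200*(-291)) + 3199)/(-59935 + 417555) = (((-2)**2 + 58200) + 3199)/357620 = ((4 + 58200) + 3199)*(1/357620) = (58204 + 3199)*(1/357620) = 61403*(1/357620) = 61403/357620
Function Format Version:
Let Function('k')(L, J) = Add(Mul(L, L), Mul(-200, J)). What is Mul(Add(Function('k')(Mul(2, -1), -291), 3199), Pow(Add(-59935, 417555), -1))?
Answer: Rational(61403, 357620) ≈ 0.17170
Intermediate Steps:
Function('k')(L, J) = Add(Pow(L, 2), Mul(-200, J))
Mul(Add(Function('k')(Mul(2, -1), -291), 3199), Pow(Add(-59935, 417555), -1)) = Mul(Add(Add(Pow(Mul(2, -1), 2), Mul(-200, -291)), 3199), Pow(Add(-59935, 417555), -1)) = Mul(Add(Add(Pow(-2, 2), 58200), 3199), Pow(357620, -1)) = Mul(Add(Add(4, 58200), 3199), Rational(1, 357620)) = Mul(Add(58204, 3199), Rational(1, 357620)) = Mul(61403, Rational(1, 357620)) = Rational(61403, 357620)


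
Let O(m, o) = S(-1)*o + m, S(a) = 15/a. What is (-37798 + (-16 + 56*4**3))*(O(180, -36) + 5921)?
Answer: -227321430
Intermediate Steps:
O(m, o) = m - 15*o (O(m, o) = (15/(-1))*o + m = (15*(-1))*o + m = -15*o + m = m - 15*o)
(-37798 + (-16 + 56*4**3))*(O(180, -36) + 5921) = (-37798 + (-16 + 56*4**3))*((180 - 15*(-36)) + 5921) = (-37798 + (-16 + 56*64))*((180 + 540) + 5921) = (-37798 + (-16 + 3584))*(720 + 5921) = (-37798 + 3568)*6641 = -34230*6641 = -227321430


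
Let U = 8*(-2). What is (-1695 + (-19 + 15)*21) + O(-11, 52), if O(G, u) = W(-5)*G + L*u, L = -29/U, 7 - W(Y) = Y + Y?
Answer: -7487/4 ≈ -1871.8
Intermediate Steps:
W(Y) = 7 - 2*Y (W(Y) = 7 - (Y + Y) = 7 - 2*Y)
U = -16
L = 29/16 (L = -29/(-16) = -29*(-1/16) = 29/16 ≈ 1.8125)
O(G, u) = 17*G + 29*u/16 (O(G, u) = (7 - 2*(-5))*G + 29*u/16 = (7 + 10)*G + 29*u/16 = 17*G + 29*u/16)
(-1695 + (-19 + 15)*21) + O(-11, 52) = (-1695 + (-19 + 15)*21) + (17*(-11) + (29/16)*52) = (-1695 - 4*21) + (-187 + 377/4) = (-1695 - 84) - 371/4 = -1779 - 371/4 = -7487/4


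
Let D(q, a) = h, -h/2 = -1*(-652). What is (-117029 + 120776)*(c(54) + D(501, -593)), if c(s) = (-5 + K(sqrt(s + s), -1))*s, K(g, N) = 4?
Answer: -5088426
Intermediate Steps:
c(s) = -s (c(s) = (-5 + 4)*s = -s)
h = -1304 (h = -(-2)*(-652) = -2*652 = -1304)
D(q, a) = -1304
(-117029 + 120776)*(c(54) + D(501, -593)) = (-117029 + 120776)*(-1*54 - 1304) = 3747*(-54 - 1304) = 3747*(-1358) = -5088426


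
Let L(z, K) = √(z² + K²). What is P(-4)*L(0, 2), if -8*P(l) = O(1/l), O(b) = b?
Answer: 1/16 ≈ 0.062500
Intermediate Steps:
P(l) = -1/(8*l)
L(z, K) = √(K² + z²)
P(-4)*L(0, 2) = (-⅛/(-4))*√(2² + 0²) = (-⅛*(-¼))*√(4 + 0) = √4/32 = (1/32)*2 = 1/16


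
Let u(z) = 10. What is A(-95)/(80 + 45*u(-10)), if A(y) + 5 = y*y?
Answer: 902/53 ≈ 17.019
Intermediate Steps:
A(y) = -5 + y**2 (A(y) = -5 + y*y = -5 + y**2)
A(-95)/(80 + 45*u(-10)) = (-5 + (-95)**2)/(80 + 45*10) = (-5 + 9025)/(80 + 450) = 9020/530 = 9020*(1/530) = 902/53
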